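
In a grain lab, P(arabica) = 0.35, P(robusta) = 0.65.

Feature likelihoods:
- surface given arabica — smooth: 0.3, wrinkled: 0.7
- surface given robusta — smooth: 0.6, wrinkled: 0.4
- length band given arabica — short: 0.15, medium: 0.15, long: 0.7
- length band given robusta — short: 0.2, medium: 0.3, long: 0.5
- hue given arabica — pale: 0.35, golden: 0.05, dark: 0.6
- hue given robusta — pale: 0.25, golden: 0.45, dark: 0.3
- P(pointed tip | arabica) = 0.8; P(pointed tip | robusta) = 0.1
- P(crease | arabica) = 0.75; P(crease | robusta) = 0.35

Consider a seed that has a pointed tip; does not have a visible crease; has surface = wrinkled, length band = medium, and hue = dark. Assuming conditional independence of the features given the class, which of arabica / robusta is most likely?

arabica: 0.35 × 0.7 × 0.15 × 0.6 × 0.8 × (1−0.75) = 0.00441
robusta: 0.65 × 0.4 × 0.3 × 0.3 × 0.1 × (1−0.35) = 0.001521
Highest score → arabica.

arabica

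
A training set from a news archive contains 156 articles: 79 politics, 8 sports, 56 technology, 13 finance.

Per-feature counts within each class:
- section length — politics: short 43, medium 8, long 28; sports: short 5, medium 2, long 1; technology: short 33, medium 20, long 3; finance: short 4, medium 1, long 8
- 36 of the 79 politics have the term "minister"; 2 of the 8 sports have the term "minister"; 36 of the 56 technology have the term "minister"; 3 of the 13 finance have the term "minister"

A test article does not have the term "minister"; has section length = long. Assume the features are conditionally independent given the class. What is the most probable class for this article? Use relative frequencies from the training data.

politics: (79/156) × (28/79) × (43/79) ≈ 0.0976956
sports: (8/156) × (1/8) × (6/8) ≈ 0.00480769
technology: (56/156) × (3/56) × (20/56) ≈ 0.00686813
finance: (13/156) × (8/13) × (10/13) ≈ 0.0394477
Highest score → politics.

politics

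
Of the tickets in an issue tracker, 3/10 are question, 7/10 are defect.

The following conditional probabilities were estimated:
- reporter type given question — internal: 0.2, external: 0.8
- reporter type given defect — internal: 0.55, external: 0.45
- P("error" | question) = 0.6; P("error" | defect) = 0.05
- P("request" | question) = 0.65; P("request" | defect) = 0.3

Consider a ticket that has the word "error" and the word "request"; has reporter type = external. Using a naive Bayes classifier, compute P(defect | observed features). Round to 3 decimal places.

question: 0.3 × 0.8 × 0.6 × 0.65 = 0.0936
defect: 0.7 × 0.45 × 0.05 × 0.3 = 0.004725
P(defect | x) = 0.004725 / 0.098325 ≈ 0.048

0.048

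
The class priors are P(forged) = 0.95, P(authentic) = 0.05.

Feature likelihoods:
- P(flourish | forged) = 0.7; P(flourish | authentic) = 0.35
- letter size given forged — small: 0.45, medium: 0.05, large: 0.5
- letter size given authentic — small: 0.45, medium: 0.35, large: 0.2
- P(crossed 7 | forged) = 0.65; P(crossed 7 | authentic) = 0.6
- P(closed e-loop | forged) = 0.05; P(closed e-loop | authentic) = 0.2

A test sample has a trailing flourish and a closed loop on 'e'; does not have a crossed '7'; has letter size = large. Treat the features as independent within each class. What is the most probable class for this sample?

forged: 0.95 × 0.7 × 0.5 × (1−0.65) × 0.05 = 0.00581875
authentic: 0.05 × 0.35 × 0.2 × (1−0.6) × 0.2 = 0.00028
Highest score → forged.

forged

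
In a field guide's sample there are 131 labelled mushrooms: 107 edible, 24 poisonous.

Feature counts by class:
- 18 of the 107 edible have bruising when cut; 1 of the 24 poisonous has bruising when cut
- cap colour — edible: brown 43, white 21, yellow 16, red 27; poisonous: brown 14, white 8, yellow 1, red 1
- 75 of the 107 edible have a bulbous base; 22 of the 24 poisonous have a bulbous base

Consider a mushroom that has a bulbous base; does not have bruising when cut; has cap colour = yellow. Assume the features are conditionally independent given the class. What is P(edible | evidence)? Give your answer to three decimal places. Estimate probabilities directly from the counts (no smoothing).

0.914

edible: (107/131) × (89/107) × (16/107) × (75/107) ≈ 0.0712086
poisonous: (24/131) × (23/24) × (1/24) × (22/24) ≈ 0.00670589
P(edible | x) = 0.0712086 / 0.07791449 ≈ 0.914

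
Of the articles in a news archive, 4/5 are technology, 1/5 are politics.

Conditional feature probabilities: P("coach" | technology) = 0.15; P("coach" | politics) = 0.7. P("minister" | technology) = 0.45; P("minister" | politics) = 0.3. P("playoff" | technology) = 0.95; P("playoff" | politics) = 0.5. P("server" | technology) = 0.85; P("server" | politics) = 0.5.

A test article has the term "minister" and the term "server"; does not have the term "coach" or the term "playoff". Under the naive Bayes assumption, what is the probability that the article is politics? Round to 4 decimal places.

technology: 0.8 × (1−0.15) × 0.45 × (1−0.95) × 0.85 = 0.013005
politics: 0.2 × (1−0.7) × 0.3 × (1−0.5) × 0.5 = 0.0045
P(politics | x) = 0.0045 / 0.017505 ≈ 0.2571

0.2571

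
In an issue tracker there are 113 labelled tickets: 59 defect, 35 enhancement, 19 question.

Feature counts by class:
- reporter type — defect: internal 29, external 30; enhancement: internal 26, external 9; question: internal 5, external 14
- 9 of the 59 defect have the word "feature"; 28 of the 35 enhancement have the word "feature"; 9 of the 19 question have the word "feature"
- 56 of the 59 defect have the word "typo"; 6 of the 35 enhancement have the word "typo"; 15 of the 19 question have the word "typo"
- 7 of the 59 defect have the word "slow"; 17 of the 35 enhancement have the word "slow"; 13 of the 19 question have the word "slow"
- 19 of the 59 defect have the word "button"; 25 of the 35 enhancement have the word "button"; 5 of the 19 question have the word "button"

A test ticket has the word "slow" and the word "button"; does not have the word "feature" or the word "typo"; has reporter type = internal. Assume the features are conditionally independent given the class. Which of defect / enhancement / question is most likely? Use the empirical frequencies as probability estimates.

defect: (59/113) × (29/59) × (50/59) × (3/59) × (7/59) × (19/59) ≈ 0.000422527
enhancement: (35/113) × (26/35) × (7/35) × (29/35) × (17/35) × (25/35) ≈ 0.0132284
question: (19/113) × (5/19) × (10/19) × (4/19) × (13/19) × (5/19) ≈ 0.000882776
Highest score → enhancement.

enhancement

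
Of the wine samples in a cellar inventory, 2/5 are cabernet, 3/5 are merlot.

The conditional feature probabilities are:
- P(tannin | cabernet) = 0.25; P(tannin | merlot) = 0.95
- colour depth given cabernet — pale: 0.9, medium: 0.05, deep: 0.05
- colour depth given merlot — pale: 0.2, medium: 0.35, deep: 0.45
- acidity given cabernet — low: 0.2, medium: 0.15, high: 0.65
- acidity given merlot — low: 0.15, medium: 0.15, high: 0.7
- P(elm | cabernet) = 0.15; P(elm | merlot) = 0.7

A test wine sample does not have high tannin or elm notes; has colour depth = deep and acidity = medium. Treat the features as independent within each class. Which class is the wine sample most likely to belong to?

cabernet

cabernet: 0.4 × (1−0.25) × 0.05 × 0.15 × (1−0.15) = 0.0019125
merlot: 0.6 × (1−0.95) × 0.45 × 0.15 × (1−0.7) = 0.0006075
Highest score → cabernet.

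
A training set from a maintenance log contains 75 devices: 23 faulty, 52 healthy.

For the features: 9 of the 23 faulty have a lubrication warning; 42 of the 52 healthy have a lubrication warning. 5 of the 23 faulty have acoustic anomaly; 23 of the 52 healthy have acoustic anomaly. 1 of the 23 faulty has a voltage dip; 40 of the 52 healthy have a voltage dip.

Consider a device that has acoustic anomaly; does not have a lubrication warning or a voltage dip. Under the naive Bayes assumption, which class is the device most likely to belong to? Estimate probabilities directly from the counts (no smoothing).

faulty: (23/75) × (14/23) × (5/23) × (22/23) ≈ 0.0388154
healthy: (52/75) × (10/52) × (23/52) × (12/52) ≈ 0.0136095
Highest score → faulty.

faulty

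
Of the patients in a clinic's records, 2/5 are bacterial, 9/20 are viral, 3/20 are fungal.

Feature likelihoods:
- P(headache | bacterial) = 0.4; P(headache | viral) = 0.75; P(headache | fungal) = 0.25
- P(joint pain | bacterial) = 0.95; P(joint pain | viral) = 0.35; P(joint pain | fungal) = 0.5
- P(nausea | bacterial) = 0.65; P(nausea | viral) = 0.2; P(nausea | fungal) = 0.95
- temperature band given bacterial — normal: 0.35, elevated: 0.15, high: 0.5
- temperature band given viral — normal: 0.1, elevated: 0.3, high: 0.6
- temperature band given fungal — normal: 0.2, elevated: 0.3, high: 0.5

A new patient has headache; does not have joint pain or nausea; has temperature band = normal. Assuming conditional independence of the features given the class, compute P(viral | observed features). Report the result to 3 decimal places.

bacterial: 0.4 × 0.4 × (1−0.95) × (1−0.65) × 0.35 = 0.00098
viral: 0.45 × 0.75 × (1−0.35) × (1−0.2) × 0.1 = 0.01755
fungal: 0.15 × 0.25 × (1−0.5) × (1−0.95) × 0.2 = 0.0001875
P(viral | x) = 0.01755 / 0.0187175 ≈ 0.938

0.938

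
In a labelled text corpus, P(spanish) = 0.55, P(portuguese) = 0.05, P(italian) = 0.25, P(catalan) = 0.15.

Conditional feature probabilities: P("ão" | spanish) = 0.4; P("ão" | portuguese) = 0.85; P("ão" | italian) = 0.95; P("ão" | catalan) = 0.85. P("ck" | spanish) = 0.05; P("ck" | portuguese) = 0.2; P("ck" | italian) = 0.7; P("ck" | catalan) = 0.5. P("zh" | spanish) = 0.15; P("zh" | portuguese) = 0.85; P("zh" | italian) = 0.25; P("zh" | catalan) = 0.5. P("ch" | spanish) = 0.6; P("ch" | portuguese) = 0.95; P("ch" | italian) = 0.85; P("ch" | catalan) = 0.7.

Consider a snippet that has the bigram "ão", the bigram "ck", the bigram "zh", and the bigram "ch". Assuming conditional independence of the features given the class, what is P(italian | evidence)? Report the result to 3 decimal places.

0.539

spanish: 0.55 × 0.4 × 0.05 × 0.15 × 0.6 = 0.00099
portuguese: 0.05 × 0.85 × 0.2 × 0.85 × 0.95 = 0.00686375
italian: 0.25 × 0.95 × 0.7 × 0.25 × 0.85 = 0.035328125
catalan: 0.15 × 0.85 × 0.5 × 0.5 × 0.7 = 0.0223125
P(italian | x) = 0.035328125 / 0.065494375 ≈ 0.539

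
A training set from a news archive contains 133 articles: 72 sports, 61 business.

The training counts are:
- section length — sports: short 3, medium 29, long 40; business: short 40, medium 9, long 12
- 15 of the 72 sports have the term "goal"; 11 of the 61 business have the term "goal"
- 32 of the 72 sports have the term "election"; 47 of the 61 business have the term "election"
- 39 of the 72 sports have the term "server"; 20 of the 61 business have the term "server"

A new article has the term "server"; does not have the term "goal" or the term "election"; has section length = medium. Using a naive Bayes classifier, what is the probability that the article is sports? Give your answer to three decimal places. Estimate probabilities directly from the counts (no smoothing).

0.926

sports: (72/133) × (29/72) × (57/72) × (40/72) × (39/72) ≈ 0.0519455
business: (61/133) × (9/61) × (50/61) × (14/61) × (20/61) ≈ 0.00417378
P(sports | x) = 0.0519455 / 0.05611928 ≈ 0.926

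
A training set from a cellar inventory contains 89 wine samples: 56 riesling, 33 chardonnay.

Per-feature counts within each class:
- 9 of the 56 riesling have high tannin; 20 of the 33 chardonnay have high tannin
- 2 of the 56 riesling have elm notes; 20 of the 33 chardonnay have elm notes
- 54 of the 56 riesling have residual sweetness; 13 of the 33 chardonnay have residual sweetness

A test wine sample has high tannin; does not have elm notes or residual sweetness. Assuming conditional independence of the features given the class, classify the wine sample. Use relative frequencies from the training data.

riesling: (56/89) × (9/56) × (54/56) × (2/56) ≈ 0.00348257
chardonnay: (33/89) × (20/33) × (13/33) × (20/33) ≈ 0.0536519
Highest score → chardonnay.

chardonnay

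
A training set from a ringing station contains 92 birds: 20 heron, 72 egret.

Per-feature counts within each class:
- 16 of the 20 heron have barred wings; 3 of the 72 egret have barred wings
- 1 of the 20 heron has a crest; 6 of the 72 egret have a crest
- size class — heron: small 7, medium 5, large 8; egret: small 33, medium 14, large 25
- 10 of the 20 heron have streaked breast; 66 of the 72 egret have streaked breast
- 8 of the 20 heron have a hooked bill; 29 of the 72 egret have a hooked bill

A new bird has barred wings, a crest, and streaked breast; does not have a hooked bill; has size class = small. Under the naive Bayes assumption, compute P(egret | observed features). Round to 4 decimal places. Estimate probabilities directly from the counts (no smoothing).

heron: (20/92) × (16/20) × (1/20) × (7/20) × (10/20) × (12/20) ≈ 0.000913043
egret: (72/92) × (3/72) × (6/72) × (33/72) × (66/72) × (43/72) ≈ 0.000681838
P(egret | x) = 0.000681838 / 0.001594881 ≈ 0.4275

0.4275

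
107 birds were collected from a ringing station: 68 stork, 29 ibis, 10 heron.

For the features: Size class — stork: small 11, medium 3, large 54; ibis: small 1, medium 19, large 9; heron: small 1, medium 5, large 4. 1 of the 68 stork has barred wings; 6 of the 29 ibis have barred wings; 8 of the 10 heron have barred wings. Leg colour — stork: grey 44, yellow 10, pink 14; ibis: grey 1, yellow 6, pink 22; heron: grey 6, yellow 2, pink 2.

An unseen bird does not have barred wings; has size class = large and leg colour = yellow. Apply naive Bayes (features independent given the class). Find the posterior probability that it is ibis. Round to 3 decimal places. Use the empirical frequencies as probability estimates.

0.156

stork: (68/107) × (54/68) × (67/68) × (10/68) ≈ 0.0731252
ibis: (29/107) × (9/29) × (23/29) × (6/29) ≈ 0.013802
heron: (10/107) × (4/10) × (2/10) × (2/10) ≈ 0.00149533
P(ibis | x) = 0.013802 / 0.08842253 ≈ 0.156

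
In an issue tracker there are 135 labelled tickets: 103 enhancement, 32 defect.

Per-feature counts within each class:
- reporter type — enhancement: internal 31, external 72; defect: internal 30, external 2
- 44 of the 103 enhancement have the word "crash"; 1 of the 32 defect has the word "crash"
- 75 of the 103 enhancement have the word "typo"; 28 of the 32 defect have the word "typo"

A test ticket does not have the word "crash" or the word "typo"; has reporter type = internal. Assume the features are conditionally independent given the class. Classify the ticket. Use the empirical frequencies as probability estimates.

enhancement

enhancement: (103/135) × (31/103) × (59/103) × (28/103) ≈ 0.0357572
defect: (32/135) × (30/32) × (31/32) × (4/32) ≈ 0.0269097
Highest score → enhancement.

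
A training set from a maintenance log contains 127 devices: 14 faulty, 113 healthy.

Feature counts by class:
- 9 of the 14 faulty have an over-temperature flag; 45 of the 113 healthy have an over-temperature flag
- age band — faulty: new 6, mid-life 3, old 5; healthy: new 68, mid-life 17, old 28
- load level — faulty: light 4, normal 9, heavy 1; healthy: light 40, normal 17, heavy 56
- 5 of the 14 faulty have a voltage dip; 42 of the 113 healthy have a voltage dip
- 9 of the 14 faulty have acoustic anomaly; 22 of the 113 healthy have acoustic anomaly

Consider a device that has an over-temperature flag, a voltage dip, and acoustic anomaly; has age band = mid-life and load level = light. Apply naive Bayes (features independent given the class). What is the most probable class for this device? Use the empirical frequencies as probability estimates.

healthy

faulty: (14/127) × (9/14) × (3/14) × (4/14) × (5/14) × (9/14) ≈ 0.00099614
healthy: (113/127) × (45/113) × (17/113) × (40/113) × (42/113) × (22/113) ≈ 0.00136545
Highest score → healthy.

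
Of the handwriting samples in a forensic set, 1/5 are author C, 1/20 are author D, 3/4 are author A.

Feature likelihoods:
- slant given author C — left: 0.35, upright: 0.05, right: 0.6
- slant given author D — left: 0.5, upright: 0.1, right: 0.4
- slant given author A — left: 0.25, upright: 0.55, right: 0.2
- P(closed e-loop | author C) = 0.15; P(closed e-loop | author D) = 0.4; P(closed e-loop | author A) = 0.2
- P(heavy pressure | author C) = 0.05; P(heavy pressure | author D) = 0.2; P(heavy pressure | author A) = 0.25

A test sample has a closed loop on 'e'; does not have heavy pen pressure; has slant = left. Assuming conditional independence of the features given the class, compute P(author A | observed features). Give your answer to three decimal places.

0.610

author C: 0.2 × 0.35 × 0.15 × (1−0.05) = 0.009975
author D: 0.05 × 0.5 × 0.4 × (1−0.2) = 0.008
author A: 0.75 × 0.25 × 0.2 × (1−0.25) = 0.028125
P(author A | x) = 0.028125 / 0.0461 ≈ 0.610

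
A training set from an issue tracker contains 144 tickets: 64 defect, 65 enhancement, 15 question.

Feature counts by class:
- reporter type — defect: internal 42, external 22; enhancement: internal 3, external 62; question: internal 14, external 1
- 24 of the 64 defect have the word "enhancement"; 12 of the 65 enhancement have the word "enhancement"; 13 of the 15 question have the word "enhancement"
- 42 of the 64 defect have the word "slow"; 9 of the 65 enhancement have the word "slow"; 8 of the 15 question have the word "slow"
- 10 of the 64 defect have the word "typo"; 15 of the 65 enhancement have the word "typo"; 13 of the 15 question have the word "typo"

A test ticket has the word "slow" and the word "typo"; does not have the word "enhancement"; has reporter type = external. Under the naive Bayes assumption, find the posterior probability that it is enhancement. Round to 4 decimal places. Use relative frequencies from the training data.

defect: (64/144) × (22/64) × (40/64) × (42/64) × (10/64) ≈ 0.00979106
enhancement: (65/144) × (62/65) × (53/65) × (9/65) × (15/65) ≈ 0.0112176
question: (15/144) × (1/15) × (2/15) × (8/15) × (13/15) ≈ 0.000427984
P(enhancement | x) = 0.0112176 / 0.021436644 ≈ 0.5233

0.5233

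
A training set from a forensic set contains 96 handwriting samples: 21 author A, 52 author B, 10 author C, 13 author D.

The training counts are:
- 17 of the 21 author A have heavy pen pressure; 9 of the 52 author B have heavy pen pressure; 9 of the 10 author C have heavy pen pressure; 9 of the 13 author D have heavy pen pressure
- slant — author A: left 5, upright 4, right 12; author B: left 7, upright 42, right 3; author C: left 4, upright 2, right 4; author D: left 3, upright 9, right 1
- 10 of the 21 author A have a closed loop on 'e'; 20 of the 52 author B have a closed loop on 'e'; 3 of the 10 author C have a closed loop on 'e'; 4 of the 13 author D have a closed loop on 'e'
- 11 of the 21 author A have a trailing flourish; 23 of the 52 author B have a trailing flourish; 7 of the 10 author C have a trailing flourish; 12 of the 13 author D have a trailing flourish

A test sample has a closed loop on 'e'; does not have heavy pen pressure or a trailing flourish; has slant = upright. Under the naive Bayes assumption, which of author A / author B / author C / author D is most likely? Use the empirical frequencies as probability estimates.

author B

author A: (21/96) × (4/21) × (4/21) × (10/21) × (10/21) ≈ 0.00179966
author B: (52/96) × (43/52) × (42/52) × (20/52) × (29/52) ≈ 0.0776005
author C: (10/96) × (1/10) × (2/10) × (3/10) × (3/10) = 0.0001875
author D: (13/96) × (4/13) × (9/13) × (4/13) × (1/13) ≈ 0.000682749
Highest score → author B.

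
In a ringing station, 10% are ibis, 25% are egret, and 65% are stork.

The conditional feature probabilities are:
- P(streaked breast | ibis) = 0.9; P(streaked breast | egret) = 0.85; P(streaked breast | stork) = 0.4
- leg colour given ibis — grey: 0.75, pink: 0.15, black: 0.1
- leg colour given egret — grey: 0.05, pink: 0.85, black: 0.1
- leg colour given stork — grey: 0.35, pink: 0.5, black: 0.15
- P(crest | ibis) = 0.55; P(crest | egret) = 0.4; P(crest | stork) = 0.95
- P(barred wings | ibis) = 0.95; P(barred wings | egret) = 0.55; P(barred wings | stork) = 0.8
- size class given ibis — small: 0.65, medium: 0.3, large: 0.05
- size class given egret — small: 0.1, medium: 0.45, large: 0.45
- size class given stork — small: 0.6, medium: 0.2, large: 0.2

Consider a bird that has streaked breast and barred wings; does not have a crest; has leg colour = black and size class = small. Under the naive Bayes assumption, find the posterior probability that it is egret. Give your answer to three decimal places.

0.169

ibis: 0.1 × 0.9 × 0.1 × (1−0.55) × 0.95 × 0.65 = 0.002500875
egret: 0.25 × 0.85 × 0.1 × (1−0.4) × 0.55 × 0.1 = 0.00070125
stork: 0.65 × 0.4 × 0.15 × (1−0.95) × 0.8 × 0.6 = 0.000936
P(egret | x) = 0.00070125 / 0.004138125 ≈ 0.169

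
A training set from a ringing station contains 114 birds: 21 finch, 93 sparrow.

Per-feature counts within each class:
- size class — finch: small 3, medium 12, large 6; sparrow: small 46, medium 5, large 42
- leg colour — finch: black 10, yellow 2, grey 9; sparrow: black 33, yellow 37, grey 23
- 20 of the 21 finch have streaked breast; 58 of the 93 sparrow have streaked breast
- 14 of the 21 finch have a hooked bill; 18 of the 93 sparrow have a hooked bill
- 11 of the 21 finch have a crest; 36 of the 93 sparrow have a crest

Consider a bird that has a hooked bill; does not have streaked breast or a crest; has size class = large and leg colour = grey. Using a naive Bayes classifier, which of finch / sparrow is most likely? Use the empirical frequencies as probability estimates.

finch: (21/114) × (6/21) × (9/21) × (1/21) × (14/21) × (10/21) ≈ 0.000340989
sparrow: (93/114) × (42/93) × (23/93) × (35/93) × (18/93) × (57/93) ≈ 0.00406777
Highest score → sparrow.

sparrow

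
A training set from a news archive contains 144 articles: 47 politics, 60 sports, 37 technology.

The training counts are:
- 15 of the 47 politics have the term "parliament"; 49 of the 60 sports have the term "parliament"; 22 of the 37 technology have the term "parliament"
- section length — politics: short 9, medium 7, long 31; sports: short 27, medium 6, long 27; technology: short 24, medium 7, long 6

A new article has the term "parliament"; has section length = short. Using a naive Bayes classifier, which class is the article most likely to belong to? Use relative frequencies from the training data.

politics: (47/144) × (15/47) × (9/47) ≈ 0.0199468
sports: (60/144) × (49/60) × (27/60) = 0.153125
technology: (37/144) × (22/37) × (24/37) ≈ 0.0990991
Highest score → sports.

sports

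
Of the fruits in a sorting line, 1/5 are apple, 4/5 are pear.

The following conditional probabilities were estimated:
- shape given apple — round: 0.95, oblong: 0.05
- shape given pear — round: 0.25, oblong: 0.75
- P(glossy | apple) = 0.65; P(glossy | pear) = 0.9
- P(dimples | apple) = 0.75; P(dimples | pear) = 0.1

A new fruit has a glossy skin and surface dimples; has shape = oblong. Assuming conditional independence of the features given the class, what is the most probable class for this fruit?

pear

apple: 0.2 × 0.05 × 0.65 × 0.75 = 0.004875
pear: 0.8 × 0.75 × 0.9 × 0.1 = 0.054
Highest score → pear.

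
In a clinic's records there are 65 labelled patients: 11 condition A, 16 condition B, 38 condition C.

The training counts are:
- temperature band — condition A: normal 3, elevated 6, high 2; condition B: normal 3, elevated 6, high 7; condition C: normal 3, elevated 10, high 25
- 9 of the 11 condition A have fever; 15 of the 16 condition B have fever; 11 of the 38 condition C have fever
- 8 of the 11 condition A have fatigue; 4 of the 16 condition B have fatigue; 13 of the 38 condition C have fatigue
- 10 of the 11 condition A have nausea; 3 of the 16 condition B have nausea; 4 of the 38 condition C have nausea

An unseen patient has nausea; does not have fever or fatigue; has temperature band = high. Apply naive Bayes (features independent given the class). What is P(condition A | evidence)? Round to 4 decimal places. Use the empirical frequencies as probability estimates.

0.0652

condition A: (11/65) × (2/11) × (2/11) × (3/11) × (10/11) ≈ 0.00138704
condition B: (16/65) × (7/16) × (1/16) × (12/16) × (3/16) ≈ 0.000946514
condition C: (38/65) × (25/38) × (27/38) × (25/38) × (4/38) ≈ 0.0189252
P(condition A | x) = 0.00138704 / 0.021258754 ≈ 0.0652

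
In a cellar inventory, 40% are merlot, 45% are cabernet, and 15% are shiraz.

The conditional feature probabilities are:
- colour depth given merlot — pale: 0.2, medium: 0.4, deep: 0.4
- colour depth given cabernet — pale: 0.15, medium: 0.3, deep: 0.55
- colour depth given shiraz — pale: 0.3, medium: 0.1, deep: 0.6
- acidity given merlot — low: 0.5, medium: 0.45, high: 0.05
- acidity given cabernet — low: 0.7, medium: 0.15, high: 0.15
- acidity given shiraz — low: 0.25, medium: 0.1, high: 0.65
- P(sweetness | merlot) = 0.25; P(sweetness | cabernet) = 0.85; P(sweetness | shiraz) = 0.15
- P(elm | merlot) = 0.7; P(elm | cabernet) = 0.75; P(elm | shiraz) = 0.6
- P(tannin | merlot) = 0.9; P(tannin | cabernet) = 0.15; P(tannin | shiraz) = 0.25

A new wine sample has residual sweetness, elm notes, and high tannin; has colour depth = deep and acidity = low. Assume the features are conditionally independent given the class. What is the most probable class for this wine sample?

cabernet

merlot: 0.4 × 0.4 × 0.5 × 0.25 × 0.7 × 0.9 = 0.0126
cabernet: 0.45 × 0.55 × 0.7 × 0.85 × 0.75 × 0.15 = 0.01656703125
shiraz: 0.15 × 0.6 × 0.25 × 0.15 × 0.6 × 0.25 = 0.00050625
Highest score → cabernet.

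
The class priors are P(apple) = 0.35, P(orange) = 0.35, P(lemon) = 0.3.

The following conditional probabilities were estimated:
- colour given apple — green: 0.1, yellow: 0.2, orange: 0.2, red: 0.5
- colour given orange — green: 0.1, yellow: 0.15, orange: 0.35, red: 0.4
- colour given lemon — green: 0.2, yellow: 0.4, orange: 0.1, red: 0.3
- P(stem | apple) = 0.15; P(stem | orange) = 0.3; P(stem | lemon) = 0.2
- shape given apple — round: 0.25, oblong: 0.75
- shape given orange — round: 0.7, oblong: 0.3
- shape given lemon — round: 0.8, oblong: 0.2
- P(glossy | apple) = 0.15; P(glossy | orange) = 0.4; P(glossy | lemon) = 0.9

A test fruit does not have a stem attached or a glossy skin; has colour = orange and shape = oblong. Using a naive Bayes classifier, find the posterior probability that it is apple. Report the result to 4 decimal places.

apple: 0.35 × 0.2 × (1−0.15) × 0.75 × (1−0.15) = 0.03793125
orange: 0.35 × 0.35 × (1−0.3) × 0.3 × (1−0.4) = 0.015435
lemon: 0.3 × 0.1 × (1−0.2) × 0.2 × (1−0.9) = 0.00048
P(apple | x) = 0.03793125 / 0.05384625 ≈ 0.7044

0.7044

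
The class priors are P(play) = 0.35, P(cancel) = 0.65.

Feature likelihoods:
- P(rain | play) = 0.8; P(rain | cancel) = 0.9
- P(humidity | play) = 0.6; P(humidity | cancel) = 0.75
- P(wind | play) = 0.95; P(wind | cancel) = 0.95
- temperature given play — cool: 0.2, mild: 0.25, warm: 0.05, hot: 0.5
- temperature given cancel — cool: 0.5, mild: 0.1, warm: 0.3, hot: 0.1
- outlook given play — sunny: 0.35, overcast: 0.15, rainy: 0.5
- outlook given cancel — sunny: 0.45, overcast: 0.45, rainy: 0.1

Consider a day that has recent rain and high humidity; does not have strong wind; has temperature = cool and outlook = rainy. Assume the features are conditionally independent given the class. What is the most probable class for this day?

play: 0.35 × 0.8 × 0.6 × (1−0.95) × 0.2 × 0.5 = 0.00084
cancel: 0.65 × 0.9 × 0.75 × (1−0.95) × 0.5 × 0.1 = 0.001096875
Highest score → cancel.

cancel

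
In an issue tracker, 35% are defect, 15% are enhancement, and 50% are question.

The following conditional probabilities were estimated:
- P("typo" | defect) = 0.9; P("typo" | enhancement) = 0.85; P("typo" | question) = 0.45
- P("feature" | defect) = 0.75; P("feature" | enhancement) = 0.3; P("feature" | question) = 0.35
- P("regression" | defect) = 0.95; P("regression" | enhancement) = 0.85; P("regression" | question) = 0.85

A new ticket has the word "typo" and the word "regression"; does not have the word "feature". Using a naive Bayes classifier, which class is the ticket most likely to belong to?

defect: 0.35 × 0.9 × (1−0.75) × 0.95 = 0.0748125
enhancement: 0.15 × 0.85 × (1−0.3) × 0.85 = 0.0758625
question: 0.5 × 0.45 × (1−0.35) × 0.85 = 0.1243125
Highest score → question.

question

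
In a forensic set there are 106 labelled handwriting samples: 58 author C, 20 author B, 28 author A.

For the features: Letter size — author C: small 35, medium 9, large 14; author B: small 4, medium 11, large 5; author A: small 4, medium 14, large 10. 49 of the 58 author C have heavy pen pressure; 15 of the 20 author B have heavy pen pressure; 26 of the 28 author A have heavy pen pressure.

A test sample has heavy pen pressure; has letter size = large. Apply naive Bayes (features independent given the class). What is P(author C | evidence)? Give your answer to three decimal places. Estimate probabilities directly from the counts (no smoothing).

author C: (58/106) × (14/58) × (49/58) ≈ 0.111581
author B: (20/106) × (5/20) × (15/20) ≈ 0.0353774
author A: (28/106) × (10/28) × (26/28) ≈ 0.0876011
P(author C | x) = 0.111581 / 0.2345595 ≈ 0.476

0.476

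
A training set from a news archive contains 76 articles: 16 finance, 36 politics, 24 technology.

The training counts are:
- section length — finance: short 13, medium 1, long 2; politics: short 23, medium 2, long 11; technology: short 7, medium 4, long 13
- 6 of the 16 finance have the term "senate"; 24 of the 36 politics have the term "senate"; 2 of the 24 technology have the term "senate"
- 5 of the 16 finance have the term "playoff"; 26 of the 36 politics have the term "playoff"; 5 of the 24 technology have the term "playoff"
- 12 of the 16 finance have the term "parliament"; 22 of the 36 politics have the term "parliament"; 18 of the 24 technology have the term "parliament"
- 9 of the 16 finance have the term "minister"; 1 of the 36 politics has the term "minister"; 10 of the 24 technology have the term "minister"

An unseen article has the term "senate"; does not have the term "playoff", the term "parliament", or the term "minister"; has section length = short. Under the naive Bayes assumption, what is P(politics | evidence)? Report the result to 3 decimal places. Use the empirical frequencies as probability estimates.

finance: (16/76) × (13/16) × (6/16) × (11/16) × (4/16) × (7/16) ≈ 0.00482338
politics: (36/76) × (23/36) × (24/36) × (10/36) × (14/36) × (35/36) ≈ 0.0211891
technology: (24/76) × (7/24) × (2/24) × (19/24) × (6/24) × (14/24) ≈ 0.00088614
P(politics | x) = 0.0211891 / 0.02689862 ≈ 0.788

0.788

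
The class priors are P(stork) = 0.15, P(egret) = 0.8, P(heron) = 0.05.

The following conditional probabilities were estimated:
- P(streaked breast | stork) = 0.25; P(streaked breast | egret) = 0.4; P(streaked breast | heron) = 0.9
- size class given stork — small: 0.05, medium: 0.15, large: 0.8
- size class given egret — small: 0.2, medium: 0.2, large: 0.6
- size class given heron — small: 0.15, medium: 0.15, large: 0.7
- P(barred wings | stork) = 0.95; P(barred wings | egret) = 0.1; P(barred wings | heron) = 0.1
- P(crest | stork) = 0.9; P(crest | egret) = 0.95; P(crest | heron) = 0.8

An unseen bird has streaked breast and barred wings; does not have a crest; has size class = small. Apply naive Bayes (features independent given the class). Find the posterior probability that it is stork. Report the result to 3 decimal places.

stork: 0.15 × 0.25 × 0.05 × 0.95 × (1−0.9) = 0.000178125
egret: 0.8 × 0.4 × 0.2 × 0.1 × (1−0.95) = 0.00032
heron: 0.05 × 0.9 × 0.15 × 0.1 × (1−0.8) = 0.000135
P(stork | x) = 0.000178125 / 0.000633125 ≈ 0.281

0.281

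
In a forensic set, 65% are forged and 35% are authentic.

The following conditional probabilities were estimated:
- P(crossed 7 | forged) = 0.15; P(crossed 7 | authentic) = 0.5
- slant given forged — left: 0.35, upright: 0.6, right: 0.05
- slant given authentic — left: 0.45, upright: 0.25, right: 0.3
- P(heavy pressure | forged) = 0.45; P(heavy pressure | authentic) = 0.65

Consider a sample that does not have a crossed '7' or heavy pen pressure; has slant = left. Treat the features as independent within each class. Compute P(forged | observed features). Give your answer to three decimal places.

forged: 0.65 × (1−0.15) × 0.35 × (1−0.45) = 0.10635625
authentic: 0.35 × (1−0.5) × 0.45 × (1−0.65) = 0.0275625
P(forged | x) = 0.10635625 / 0.13391875 ≈ 0.794

0.794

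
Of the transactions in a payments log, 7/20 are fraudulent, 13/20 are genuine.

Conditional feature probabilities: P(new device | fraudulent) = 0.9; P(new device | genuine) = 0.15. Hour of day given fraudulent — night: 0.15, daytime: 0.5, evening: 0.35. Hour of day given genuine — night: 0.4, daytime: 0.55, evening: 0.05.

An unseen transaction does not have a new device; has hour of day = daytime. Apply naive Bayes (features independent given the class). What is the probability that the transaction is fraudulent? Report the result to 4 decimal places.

fraudulent: 0.35 × (1−0.9) × 0.5 = 0.0175
genuine: 0.65 × (1−0.15) × 0.55 = 0.303875
P(fraudulent | x) = 0.0175 / 0.321375 ≈ 0.0545

0.0545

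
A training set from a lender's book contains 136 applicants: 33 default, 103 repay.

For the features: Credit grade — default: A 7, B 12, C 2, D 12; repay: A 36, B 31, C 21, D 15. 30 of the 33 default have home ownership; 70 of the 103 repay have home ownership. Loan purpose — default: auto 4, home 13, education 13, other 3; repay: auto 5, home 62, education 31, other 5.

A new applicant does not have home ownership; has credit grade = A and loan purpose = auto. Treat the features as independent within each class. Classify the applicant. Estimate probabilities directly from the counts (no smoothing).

default: (33/136) × (7/33) × (3/33) × (4/33) ≈ 0.000567169
repay: (103/136) × (36/103) × (33/103) × (5/103) ≈ 0.00411693
Highest score → repay.

repay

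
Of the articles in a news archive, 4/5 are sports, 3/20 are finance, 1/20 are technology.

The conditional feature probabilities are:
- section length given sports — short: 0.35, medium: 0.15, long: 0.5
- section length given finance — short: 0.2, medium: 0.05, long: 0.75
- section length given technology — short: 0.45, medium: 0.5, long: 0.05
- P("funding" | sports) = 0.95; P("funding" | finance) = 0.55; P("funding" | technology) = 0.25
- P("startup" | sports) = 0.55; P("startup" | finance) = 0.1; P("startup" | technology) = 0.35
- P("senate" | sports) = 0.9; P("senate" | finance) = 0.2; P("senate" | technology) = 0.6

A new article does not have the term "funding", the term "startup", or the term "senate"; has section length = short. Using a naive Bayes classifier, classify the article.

finance

sports: 0.8 × 0.35 × (1−0.95) × (1−0.55) × (1−0.9) = 0.00063
finance: 0.15 × 0.2 × (1−0.55) × (1−0.1) × (1−0.2) = 0.00972
technology: 0.05 × 0.45 × (1−0.25) × (1−0.35) × (1−0.6) = 0.0043875
Highest score → finance.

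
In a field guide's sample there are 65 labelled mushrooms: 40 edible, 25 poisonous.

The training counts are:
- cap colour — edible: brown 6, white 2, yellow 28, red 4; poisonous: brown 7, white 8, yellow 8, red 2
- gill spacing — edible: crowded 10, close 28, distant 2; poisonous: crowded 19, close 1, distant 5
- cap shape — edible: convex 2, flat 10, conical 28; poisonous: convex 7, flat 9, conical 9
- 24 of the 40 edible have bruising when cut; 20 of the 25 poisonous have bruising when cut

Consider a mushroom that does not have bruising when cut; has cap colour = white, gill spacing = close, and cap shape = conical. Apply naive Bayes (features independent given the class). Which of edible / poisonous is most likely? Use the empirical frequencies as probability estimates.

edible: (40/65) × (2/40) × (28/40) × (28/40) × (16/40) ≈ 0.00603077
poisonous: (25/65) × (8/25) × (1/25) × (9/25) × (5/25) ≈ 0.000354462
Highest score → edible.

edible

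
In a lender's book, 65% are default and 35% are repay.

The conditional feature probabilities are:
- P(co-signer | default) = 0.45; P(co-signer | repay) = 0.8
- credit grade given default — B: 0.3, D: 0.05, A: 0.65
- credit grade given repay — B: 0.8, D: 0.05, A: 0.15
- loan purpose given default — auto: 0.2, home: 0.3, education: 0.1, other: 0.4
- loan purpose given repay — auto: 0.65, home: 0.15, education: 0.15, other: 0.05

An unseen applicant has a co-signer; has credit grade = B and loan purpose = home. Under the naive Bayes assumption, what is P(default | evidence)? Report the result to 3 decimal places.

default: 0.65 × 0.45 × 0.3 × 0.3 = 0.026325
repay: 0.35 × 0.8 × 0.8 × 0.15 = 0.0336
P(default | x) = 0.026325 / 0.059925 ≈ 0.439

0.439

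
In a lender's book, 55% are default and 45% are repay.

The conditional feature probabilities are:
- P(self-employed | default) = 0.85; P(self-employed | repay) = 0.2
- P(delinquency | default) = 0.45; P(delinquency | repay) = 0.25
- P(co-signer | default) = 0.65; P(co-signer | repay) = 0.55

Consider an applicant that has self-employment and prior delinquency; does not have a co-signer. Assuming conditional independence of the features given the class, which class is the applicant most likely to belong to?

default

default: 0.55 × 0.85 × 0.45 × (1−0.65) = 0.07363125
repay: 0.45 × 0.2 × 0.25 × (1−0.55) = 0.010125
Highest score → default.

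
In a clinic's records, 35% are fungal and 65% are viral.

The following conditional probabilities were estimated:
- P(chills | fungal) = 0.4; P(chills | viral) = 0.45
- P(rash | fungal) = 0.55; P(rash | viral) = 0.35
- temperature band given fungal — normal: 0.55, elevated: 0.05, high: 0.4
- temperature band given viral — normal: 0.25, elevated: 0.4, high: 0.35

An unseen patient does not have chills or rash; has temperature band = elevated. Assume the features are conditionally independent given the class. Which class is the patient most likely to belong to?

viral

fungal: 0.35 × (1−0.4) × (1−0.55) × 0.05 = 0.004725
viral: 0.65 × (1−0.45) × (1−0.35) × 0.4 = 0.09295
Highest score → viral.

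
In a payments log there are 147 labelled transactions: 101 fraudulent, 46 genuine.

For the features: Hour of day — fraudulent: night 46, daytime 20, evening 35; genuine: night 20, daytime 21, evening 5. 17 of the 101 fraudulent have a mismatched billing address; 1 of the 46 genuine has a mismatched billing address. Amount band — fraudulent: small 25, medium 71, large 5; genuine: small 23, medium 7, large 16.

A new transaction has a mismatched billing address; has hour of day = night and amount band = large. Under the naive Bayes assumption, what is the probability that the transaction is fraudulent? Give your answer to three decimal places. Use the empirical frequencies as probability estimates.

fraudulent: (101/147) × (46/101) × (17/101) × (5/101) ≈ 0.00260745
genuine: (46/147) × (20/46) × (1/46) × (16/46) ≈ 0.00102877
P(fraudulent | x) = 0.00260745 / 0.00363622 ≈ 0.717

0.717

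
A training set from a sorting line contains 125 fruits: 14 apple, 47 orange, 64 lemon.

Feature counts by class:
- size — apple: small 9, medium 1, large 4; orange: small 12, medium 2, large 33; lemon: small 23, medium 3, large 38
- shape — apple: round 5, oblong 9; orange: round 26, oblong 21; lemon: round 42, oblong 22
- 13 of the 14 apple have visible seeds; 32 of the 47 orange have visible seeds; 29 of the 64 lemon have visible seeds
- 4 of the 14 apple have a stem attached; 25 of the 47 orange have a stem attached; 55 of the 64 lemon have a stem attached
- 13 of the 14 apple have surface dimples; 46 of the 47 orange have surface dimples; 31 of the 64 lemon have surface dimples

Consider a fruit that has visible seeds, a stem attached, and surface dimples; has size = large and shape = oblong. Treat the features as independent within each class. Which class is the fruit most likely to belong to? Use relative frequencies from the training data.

orange

apple: (14/125) × (4/14) × (9/14) × (13/14) × (4/14) × (13/14) ≈ 0.00506789
orange: (47/125) × (33/47) × (21/47) × (32/47) × (25/47) × (46/47) ≈ 0.0418099
lemon: (64/125) × (38/64) × (22/64) × (29/64) × (55/64) × (31/64) = 0.0197105503082275390625
Highest score → orange.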